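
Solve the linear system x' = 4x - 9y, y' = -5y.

Coefficient matrix A = [[4, -9], [0, -5]].
Characteristic polynomial det(A - λI) = λ^2 + λ - 20 = 0.
Eigenvalues λ = -5, 4.
For λ=-5: (A-λI) row 1 is [9, -9], so an eigenvector is (1, 1).
For λ=4: (A-λI) row 1 is [0, -9], so an eigenvector is (-1, 0).
General solution: K_1e^(-5t)(1,1) + K_2e^(4t)(-1,0).

x(t) = K_1e^(-5t) - K_2e^(4t), y(t) = K_1e^(-5t)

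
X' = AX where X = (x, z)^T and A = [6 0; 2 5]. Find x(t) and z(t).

x(t) = c_2e^(6t), z(t) = -c_1e^(5t) + 2c_2e^(6t)

Coefficient matrix A = [[6, 0], [2, 5]].
Characteristic polynomial det(A - λI) = λ^2 - 11λ + 30 = 0.
Eigenvalues λ = 5, 6.
For λ=5: (A-λI) row 1 is [1, 0], so an eigenvector is (0, -1).
For λ=6: (A-λI) row 2 is [2, -1], so an eigenvector is (1, 2).
General solution: c_1e^(5t)(0,-1) + c_2e^(6t)(1,2).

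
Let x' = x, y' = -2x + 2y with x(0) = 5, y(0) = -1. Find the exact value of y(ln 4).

-136

A = [[1,0],[-2,2]]; eigenvalues λ = 2, 1.
Eigenvectors: (0,-1) for λ=2, (1,2) for λ=1.
From the initial condition, c_1 = 11, c_2 = 5.
y(ln 4) = (11)(4^2)(-1) + (5)(4^1)(2) = -136.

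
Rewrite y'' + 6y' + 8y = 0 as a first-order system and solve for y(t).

y(t) = K_1e^(-4t) + K_2e^(-2t)

Let x_1 = y, x_2 = y'. Then x_1' = x_2 and x_2' = -8x_1 - 6x_2.
A = [[0,1],[-8,-6]]; det(A-λI) = λ^2 + 6λ + 8.
Eigenvalues λ = -4, -2 with eigenvectors (1,-4), (1,-2).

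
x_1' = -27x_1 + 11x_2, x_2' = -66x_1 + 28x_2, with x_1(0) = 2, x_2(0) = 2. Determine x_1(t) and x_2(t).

x_1(t) = -2e^(6t) + 4e^(-5t), x_2(t) = -6e^(6t) + 8e^(-5t)

Coefficient matrix A = [[-27, 11], [-66, 28]].
Characteristic polynomial det(A - λI) = λ^2 - λ - 30 = 0.
Eigenvalues λ = 6, -5.
For λ=6: (A-λI) row 1 is [-33, 11], so an eigenvector is (1, 3).
For λ=-5: (A-λI) row 1 is [-22, 11], so an eigenvector is (1, 2).
General solution: c_1e^(6t)(1,3) + c_2e^(-5t)(1,2).
Applying x_1(0)=2, x_2(0)=2 gives c_1=-2, c_2=4.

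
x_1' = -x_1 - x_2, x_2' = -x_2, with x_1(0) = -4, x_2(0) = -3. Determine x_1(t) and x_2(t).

x_1(t) = 3te^(-t) - 4e^(-t), x_2(t) = -3e^(-t)

Coefficient matrix A = [[-1, -1], [0, -1]].
Characteristic polynomial det(A - λI) = λ^2 + 2λ + 1 = 0.
Single eigenvalue λ = -1 with algebraic multiplicity 2.
Eigenvector v = (1,0); generalized eigenvector w with (A-λI)w=v is (-1,-1).
General solution: e^(-t)[K_1·v + K_2·(t·v + w)].
Applying x_1(0)=-4, x_2(0)=-3 gives K_1=-1, K_2=3.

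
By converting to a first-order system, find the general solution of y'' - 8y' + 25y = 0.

y(t) = K_1e^(4t)cos(3t) + K_2e^(4t)sin(3t)

Let x_1 = y, x_2 = y'. Then x_1' = x_2 and x_2' = -25x_1 + 8x_2.
A = [[0,1],[-25,8]]; det(A-λI) = λ^2 - 8λ + 25.
Eigenvalues λ = 4 ± 3i.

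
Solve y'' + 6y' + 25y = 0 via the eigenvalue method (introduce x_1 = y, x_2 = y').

y(t) = K_1e^(-3t)cos(4t) + K_2e^(-3t)sin(4t)

Let x_1 = y, x_2 = y'. Then x_1' = x_2 and x_2' = -25x_1 - 6x_2.
A = [[0,1],[-25,-6]]; det(A-λI) = λ^2 + 6λ + 25.
Eigenvalues λ = -3 ± 4i.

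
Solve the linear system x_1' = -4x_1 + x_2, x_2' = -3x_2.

x_1(t) = K_1e^(-3t) - K_2e^(-4t), x_2(t) = K_1e^(-3t)

Coefficient matrix A = [[-4, 1], [0, -3]].
Characteristic polynomial det(A - λI) = λ^2 + 7λ + 12 = 0.
Eigenvalues λ = -3, -4.
For λ=-3: (A-λI) row 1 is [-1, 1], so an eigenvector is (1, 1).
For λ=-4: (A-λI) row 1 is [0, 1], so an eigenvector is (-1, 0).
General solution: K_1e^(-3t)(1,1) + K_2e^(-4t)(-1,0).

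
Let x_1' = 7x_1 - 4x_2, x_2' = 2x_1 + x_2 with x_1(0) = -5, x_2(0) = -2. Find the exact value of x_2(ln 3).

-702

A = [[7,-4],[2,1]]; eigenvalues λ = 3, 5.
Eigenvectors: (-1,-1) for λ=3, (2,1) for λ=5.
From the initial condition, c_1 = -1, c_2 = -3.
x_2(ln 3) = (-1)(3^3)(-1) + (-3)(3^5)(1) = -702.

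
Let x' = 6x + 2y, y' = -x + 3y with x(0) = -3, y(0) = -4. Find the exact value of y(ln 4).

4352

A = [[6,2],[-1,3]]; eigenvalues λ = 4, 5.
Eigenvectors: (1,-1) for λ=4, (2,-1) for λ=5.
From the initial condition, c_1 = 11, c_2 = -7.
y(ln 4) = (11)(4^4)(-1) + (-7)(4^5)(-1) = 4352.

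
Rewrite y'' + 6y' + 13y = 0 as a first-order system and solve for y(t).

y(t) = C_1e^(-3t)cos(2t) + C_2e^(-3t)sin(2t)

Let x_1 = y, x_2 = y'. Then x_1' = x_2 and x_2' = -13x_1 - 6x_2.
A = [[0,1],[-13,-6]]; det(A-λI) = λ^2 + 6λ + 13.
Eigenvalues λ = -3 ± 2i.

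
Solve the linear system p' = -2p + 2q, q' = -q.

Coefficient matrix A = [[-2, 2], [0, -1]].
Characteristic polynomial det(A - λI) = λ^2 + 3λ + 2 = 0.
Eigenvalues λ = -2, -1.
For λ=-2: (A-λI) row 1 is [0, 2], so an eigenvector is (-1, 0).
For λ=-1: (A-λI) row 1 is [-1, 2], so an eigenvector is (2, 1).
General solution: c_1e^(-2t)(-1,0) + c_2e^(-t)(2,1).

p(t) = -c_1e^(-2t) + 2c_2e^(-t), q(t) = c_2e^(-t)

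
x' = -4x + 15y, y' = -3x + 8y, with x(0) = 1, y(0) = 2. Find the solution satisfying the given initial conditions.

Coefficient matrix A = [[-4, 15], [-3, 8]].
Characteristic polynomial det(A - λI) = λ^2 - 4λ + 13 = 0.
Eigenvalues λ = 2 ± 3i (complex conjugate pair).
For λ=2+3i: an eigenvector is (-1,0) - i(2,1) = (-1 - 2i, 0 - i).
A real fundamental pair from Re and Im of e^((2+3i)t)v: X_1 = e^(2t)(cos(3t)·(-1,0) + sin(3t)·(2,1)), X_2 = e^(2t)(sin(3t)·(-1,0) - cos(3t)·(2,1)).
General solution: K_1X_1 + K_2X_2.
Applying x(0)=1, y(0)=2 gives K_1=3, K_2=-2.

x(t) = 8e^(2t)sin(3t) + e^(2t)cos(3t), y(t) = 3e^(2t)sin(3t) + 2e^(2t)cos(3t)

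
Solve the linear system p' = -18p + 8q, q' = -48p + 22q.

Coefficient matrix A = [[-18, 8], [-48, 22]].
Characteristic polynomial det(A - λI) = λ^2 - 4λ - 12 = 0.
Eigenvalues λ = -2, 6.
For λ=-2: (A-λI) row 1 is [-16, 8], so an eigenvector is (1, 2).
For λ=6: (A-λI) row 1 is [-24, 8], so an eigenvector is (1, 3).
General solution: C_1e^(-2t)(1,2) + C_2e^(6t)(1,3).

p(t) = C_1e^(-2t) + C_2e^(6t), q(t) = 2C_1e^(-2t) + 3C_2e^(6t)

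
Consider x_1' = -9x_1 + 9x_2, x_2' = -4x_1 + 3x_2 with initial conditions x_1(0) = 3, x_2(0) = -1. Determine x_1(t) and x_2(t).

x_1(t) = -27te^(-3t) + 3e^(-3t), x_2(t) = -18te^(-3t) - e^(-3t)

Coefficient matrix A = [[-9, 9], [-4, 3]].
Characteristic polynomial det(A - λI) = λ^2 + 6λ + 9 = 0.
Single eigenvalue λ = -3 with algebraic multiplicity 2.
Eigenvector v = (-3,-2); generalized eigenvector w with (A-λI)w=v is (2,1).
General solution: e^(-3t)[c_1·v + c_2·(t·v + w)].
Applying x_1(0)=3, x_2(0)=-1 gives c_1=5, c_2=9.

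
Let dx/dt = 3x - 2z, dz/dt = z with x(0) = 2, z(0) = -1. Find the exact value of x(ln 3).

A = [[3,-2],[0,1]]; eigenvalues λ = 3, 1.
Eigenvectors: (-1,0) for λ=3, (1,1) for λ=1.
From the initial condition, c_1 = -3, c_2 = -1.
x(ln 3) = (-3)(3^3)(-1) + (-1)(3^1)(1) = 78.

78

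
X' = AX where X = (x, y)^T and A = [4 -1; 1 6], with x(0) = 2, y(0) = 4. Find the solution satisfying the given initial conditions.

x(t) = -6te^(5t) + 2e^(5t), y(t) = 6te^(5t) + 4e^(5t)

Coefficient matrix A = [[4, -1], [1, 6]].
Characteristic polynomial det(A - λI) = λ^2 - 10λ + 25 = 0.
Single eigenvalue λ = 5 with algebraic multiplicity 2.
Eigenvector v = (-1,1); generalized eigenvector w with (A-λI)w=v is (-1,2).
General solution: e^(5t)[c_1·v + c_2·(t·v + w)].
Applying x(0)=2, y(0)=4 gives c_1=-8, c_2=6.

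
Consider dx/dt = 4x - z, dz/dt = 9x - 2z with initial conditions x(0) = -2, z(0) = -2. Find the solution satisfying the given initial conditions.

x(t) = -4te^(t) - 2e^(t), z(t) = -12te^(t) - 2e^(t)

Coefficient matrix A = [[4, -1], [9, -2]].
Characteristic polynomial det(A - λI) = λ^2 - 2λ + 1 = 0.
Single eigenvalue λ = 1 with algebraic multiplicity 2.
Eigenvector v = (-1,-3); generalized eigenvector w with (A-λI)w=v is (0,1).
General solution: e^(t)[K_1·v + K_2·(t·v + w)].
Applying x(0)=-2, z(0)=-2 gives K_1=2, K_2=4.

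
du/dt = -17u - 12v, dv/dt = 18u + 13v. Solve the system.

Coefficient matrix A = [[-17, -12], [18, 13]].
Characteristic polynomial det(A - λI) = λ^2 + 4λ - 5 = 0.
Eigenvalues λ = 1, -5.
For λ=1: (A-λI) row 1 is [-18, -12], so an eigenvector is (-2, 3).
For λ=-5: (A-λI) row 1 is [-12, -12], so an eigenvector is (-1, 1).
General solution: K_1e^(t)(-2,3) + K_2e^(-5t)(-1,1).

u(t) = -2K_1e^(t) - K_2e^(-5t), v(t) = 3K_1e^(t) + K_2e^(-5t)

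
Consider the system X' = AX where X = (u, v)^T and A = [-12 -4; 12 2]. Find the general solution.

Coefficient matrix A = [[-12, -4], [12, 2]].
Characteristic polynomial det(A - λI) = λ^2 + 10λ + 24 = 0.
Eigenvalues λ = -6, -4.
For λ=-6: (A-λI) row 1 is [-6, -4], so an eigenvector is (-2, 3).
For λ=-4: (A-λI) row 1 is [-8, -4], so an eigenvector is (1, -2).
General solution: K_1e^(-6t)(-2,3) + K_2e^(-4t)(1,-2).

u(t) = -2K_1e^(-6t) + K_2e^(-4t), v(t) = 3K_1e^(-6t) - 2K_2e^(-4t)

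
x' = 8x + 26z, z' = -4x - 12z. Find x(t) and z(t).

Coefficient matrix A = [[8, 26], [-4, -12]].
Characteristic polynomial det(A - λI) = λ^2 + 4λ + 8 = 0.
Eigenvalues λ = -2 ± 2i (complex conjugate pair).
For λ=-2+2i: an eigenvector is (3,-1) - i(2,-1) = (3 - 2i, -1 + i).
A real fundamental pair from Re and Im of e^((-2+2i)t)v: X_1 = e^(-2t)(cos(2t)·(3,-1) + sin(2t)·(2,-1)), X_2 = e^(-2t)(sin(2t)·(3,-1) - cos(2t)·(2,-1)).
General solution: c_1X_1 + c_2X_2.

x(t) = 2c_1e^(-2t)sin(2t) + 3c_1e^(-2t)cos(2t) + 3c_2e^(-2t)sin(2t) - 2c_2e^(-2t)cos(2t), z(t) = -c_1e^(-2t)sin(2t) - c_1e^(-2t)cos(2t) - c_2e^(-2t)sin(2t) + c_2e^(-2t)cos(2t)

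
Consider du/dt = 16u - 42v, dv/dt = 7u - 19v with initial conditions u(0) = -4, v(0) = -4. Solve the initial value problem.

Coefficient matrix A = [[16, -42], [7, -19]].
Characteristic polynomial det(A - λI) = λ^2 + 3λ - 10 = 0.
Eigenvalues λ = 2, -5.
For λ=2: (A-λI) row 1 is [14, -42], so an eigenvector is (-3, -1).
For λ=-5: (A-λI) row 1 is [21, -42], so an eigenvector is (-2, -1).
General solution: C_1e^(2t)(-3,-1) + C_2e^(-5t)(-2,-1).
Applying u(0)=-4, v(0)=-4 gives C_1=-4, C_2=8.

u(t) = 12e^(2t) - 16e^(-5t), v(t) = 4e^(2t) - 8e^(-5t)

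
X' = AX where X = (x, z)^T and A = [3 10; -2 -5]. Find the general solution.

x(t) = 2K_1e^(-t)sin(2t) + K_1e^(-t)cos(2t) + K_2e^(-t)sin(2t) - 2K_2e^(-t)cos(2t), z(t) = -K_1e^(-t)sin(2t) + K_2e^(-t)cos(2t)

Coefficient matrix A = [[3, 10], [-2, -5]].
Characteristic polynomial det(A - λI) = λ^2 + 2λ + 5 = 0.
Eigenvalues λ = -1 ± 2i (complex conjugate pair).
For λ=-1+2i: an eigenvector is (1,0) - i(2,-1) = (1 - 2i, 0 + i).
A real fundamental pair from Re and Im of e^((-1+2i)t)v: X_1 = e^(-t)(cos(2t)·(1,0) + sin(2t)·(2,-1)), X_2 = e^(-t)(sin(2t)·(1,0) - cos(2t)·(2,-1)).
General solution: K_1X_1 + K_2X_2.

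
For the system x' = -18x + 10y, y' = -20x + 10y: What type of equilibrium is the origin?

A = [[-18,10],[-20,10]]; det(A-λI) = λ^2 + 8λ + 20.
λ = -4 ± 2i: negative real part.

stable spiral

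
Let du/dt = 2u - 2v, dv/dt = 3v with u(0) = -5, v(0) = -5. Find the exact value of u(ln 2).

A = [[2,-2],[0,3]]; eigenvalues λ = 2, 3.
Eigenvectors: (-1,0) for λ=2, (-2,1) for λ=3.
From the initial condition, c_1 = 15, c_2 = -5.
u(ln 2) = (15)(2^2)(-1) + (-5)(2^3)(-2) = 20.

20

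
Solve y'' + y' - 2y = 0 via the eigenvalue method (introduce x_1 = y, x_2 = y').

Let x_1 = y, x_2 = y'. Then x_1' = x_2 and x_2' = 2x_1 - x_2.
A = [[0,1],[2,-1]]; det(A-λI) = λ^2 + λ - 2.
Eigenvalues λ = 1, -2 with eigenvectors (1,1), (1,-2).

y(t) = c_1e^(t) + c_2e^(-2t)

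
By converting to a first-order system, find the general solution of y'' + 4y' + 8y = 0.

Let x_1 = y, x_2 = y'. Then x_1' = x_2 and x_2' = -8x_1 - 4x_2.
A = [[0,1],[-8,-4]]; det(A-λI) = λ^2 + 4λ + 8.
Eigenvalues λ = -2 ± 2i.

y(t) = C_1e^(-2t)cos(2t) + C_2e^(-2t)sin(2t)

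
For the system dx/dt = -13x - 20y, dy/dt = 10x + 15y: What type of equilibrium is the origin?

A = [[-13,-20],[10,15]]; det(A-λI) = λ^2 - 2λ + 5.
λ = 1 ± 2i: positive real part.

unstable spiral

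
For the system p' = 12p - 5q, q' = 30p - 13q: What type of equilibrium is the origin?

saddle

A = [[12,-5],[30,-13]]; det(A-λI) = λ^2 + λ - 6.
λ = 2, -3: opposite signs.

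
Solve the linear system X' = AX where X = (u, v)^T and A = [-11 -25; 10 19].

Coefficient matrix A = [[-11, -25], [10, 19]].
Characteristic polynomial det(A - λI) = λ^2 - 8λ + 41 = 0.
Eigenvalues λ = 4 ± 5i (complex conjugate pair).
For λ=4+5i: an eigenvector is (2,-1) - i(-1,1) = (2 + i, -1 - i).
A real fundamental pair from Re and Im of e^((4+5i)t)v: X_1 = e^(4t)(cos(5t)·(2,-1) + sin(5t)·(-1,1)), X_2 = e^(4t)(sin(5t)·(2,-1) - cos(5t)·(-1,1)).
General solution: K_1X_1 + K_2X_2.

u(t) = -K_1e^(4t)sin(5t) + 2K_1e^(4t)cos(5t) + 2K_2e^(4t)sin(5t) + K_2e^(4t)cos(5t), v(t) = K_1e^(4t)sin(5t) - K_1e^(4t)cos(5t) - K_2e^(4t)sin(5t) - K_2e^(4t)cos(5t)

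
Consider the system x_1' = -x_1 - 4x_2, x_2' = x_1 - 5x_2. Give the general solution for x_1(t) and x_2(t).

x_1(t) = 2K_1e^(-3t) + 2K_2te^(-3t) + K_2e^(-3t), x_2(t) = K_1e^(-3t) + K_2te^(-3t)

Coefficient matrix A = [[-1, -4], [1, -5]].
Characteristic polynomial det(A - λI) = λ^2 + 6λ + 9 = 0.
Single eigenvalue λ = -3 with algebraic multiplicity 2.
Eigenvector v = (2,1); generalized eigenvector w with (A-λI)w=v is (1,0).
General solution: e^(-3t)[K_1·v + K_2·(t·v + w)].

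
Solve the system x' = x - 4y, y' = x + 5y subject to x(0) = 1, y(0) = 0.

Coefficient matrix A = [[1, -4], [1, 5]].
Characteristic polynomial det(A - λI) = λ^2 - 6λ + 9 = 0.
Single eigenvalue λ = 3 with algebraic multiplicity 2.
Eigenvector v = (-2,1); generalized eigenvector w with (A-λI)w=v is (3,-1).
General solution: e^(3t)[c_1·v + c_2·(t·v + w)].
Applying x(0)=1, y(0)=0 gives c_1=1, c_2=1.

x(t) = -2te^(3t) + e^(3t), y(t) = te^(3t)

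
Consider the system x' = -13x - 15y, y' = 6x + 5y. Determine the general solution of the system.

x(t) = -c_1e^(-4t)sin(3t) + 2c_1e^(-4t)cos(3t) + 2c_2e^(-4t)sin(3t) + c_2e^(-4t)cos(3t), y(t) = c_1e^(-4t)sin(3t) - c_1e^(-4t)cos(3t) - c_2e^(-4t)sin(3t) - c_2e^(-4t)cos(3t)

Coefficient matrix A = [[-13, -15], [6, 5]].
Characteristic polynomial det(A - λI) = λ^2 + 8λ + 25 = 0.
Eigenvalues λ = -4 ± 3i (complex conjugate pair).
For λ=-4+3i: an eigenvector is (2,-1) - i(-1,1) = (2 + i, -1 - i).
A real fundamental pair from Re and Im of e^((-4+3i)t)v: X_1 = e^(-4t)(cos(3t)·(2,-1) + sin(3t)·(-1,1)), X_2 = e^(-4t)(sin(3t)·(2,-1) - cos(3t)·(-1,1)).
General solution: c_1X_1 + c_2X_2.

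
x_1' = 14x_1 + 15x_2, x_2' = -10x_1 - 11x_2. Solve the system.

x_1(t) = K_1e^(-t) - 3K_2e^(4t), x_2(t) = -K_1e^(-t) + 2K_2e^(4t)

Coefficient matrix A = [[14, 15], [-10, -11]].
Characteristic polynomial det(A - λI) = λ^2 - 3λ - 4 = 0.
Eigenvalues λ = -1, 4.
For λ=-1: (A-λI) row 1 is [15, 15], so an eigenvector is (1, -1).
For λ=4: (A-λI) row 1 is [10, 15], so an eigenvector is (-3, 2).
General solution: K_1e^(-t)(1,-1) + K_2e^(4t)(-3,2).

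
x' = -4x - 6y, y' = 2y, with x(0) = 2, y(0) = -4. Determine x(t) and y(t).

Coefficient matrix A = [[-4, -6], [0, 2]].
Characteristic polynomial det(A - λI) = λ^2 + 2λ - 8 = 0.
Eigenvalues λ = 2, -4.
For λ=2: (A-λI) row 1 is [-6, -6], so an eigenvector is (-1, 1).
For λ=-4: (A-λI) row 1 is [0, -6], so an eigenvector is (-1, 0).
General solution: c_1e^(2t)(-1,1) + c_2e^(-4t)(-1,0).
Applying x(0)=2, y(0)=-4 gives c_1=-4, c_2=2.

x(t) = 4e^(2t) - 2e^(-4t), y(t) = -4e^(2t)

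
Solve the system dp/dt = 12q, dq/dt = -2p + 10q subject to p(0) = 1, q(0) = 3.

p(t) = 16e^(6t) - 15e^(4t), q(t) = 8e^(6t) - 5e^(4t)

Coefficient matrix A = [[0, 12], [-2, 10]].
Characteristic polynomial det(A - λI) = λ^2 - 10λ + 24 = 0.
Eigenvalues λ = 4, 6.
For λ=4: (A-λI) row 1 is [-4, 12], so an eigenvector is (3, 1).
For λ=6: (A-λI) row 1 is [-6, 12], so an eigenvector is (-2, -1).
General solution: C_1e^(4t)(3,1) + C_2e^(6t)(-2,-1).
Applying p(0)=1, q(0)=3 gives C_1=-5, C_2=-8.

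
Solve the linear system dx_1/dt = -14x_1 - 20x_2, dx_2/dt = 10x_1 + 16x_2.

x_1(t) = -C_1e^(6t) + 2C_2e^(-4t), x_2(t) = C_1e^(6t) - C_2e^(-4t)

Coefficient matrix A = [[-14, -20], [10, 16]].
Characteristic polynomial det(A - λI) = λ^2 - 2λ - 24 = 0.
Eigenvalues λ = 6, -4.
For λ=6: (A-λI) row 1 is [-20, -20], so an eigenvector is (-1, 1).
For λ=-4: (A-λI) row 1 is [-10, -20], so an eigenvector is (2, -1).
General solution: C_1e^(6t)(-1,1) + C_2e^(-4t)(2,-1).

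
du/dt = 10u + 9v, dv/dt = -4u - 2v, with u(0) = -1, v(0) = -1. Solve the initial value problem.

u(t) = -15te^(4t) - e^(4t), v(t) = 10te^(4t) - e^(4t)

Coefficient matrix A = [[10, 9], [-4, -2]].
Characteristic polynomial det(A - λI) = λ^2 - 8λ + 16 = 0.
Single eigenvalue λ = 4 with algebraic multiplicity 2.
Eigenvector v = (-3,2); generalized eigenvector w with (A-λI)w=v is (-2,1).
General solution: e^(4t)[K_1·v + K_2·(t·v + w)].
Applying u(0)=-1, v(0)=-1 gives K_1=-3, K_2=5.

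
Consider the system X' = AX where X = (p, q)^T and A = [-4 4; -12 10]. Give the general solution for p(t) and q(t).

p(t) = -2K_1e^(2t) + K_2e^(4t), q(t) = -3K_1e^(2t) + 2K_2e^(4t)

Coefficient matrix A = [[-4, 4], [-12, 10]].
Characteristic polynomial det(A - λI) = λ^2 - 6λ + 8 = 0.
Eigenvalues λ = 2, 4.
For λ=2: (A-λI) row 1 is [-6, 4], so an eigenvector is (-2, -3).
For λ=4: (A-λI) row 1 is [-8, 4], so an eigenvector is (1, 2).
General solution: K_1e^(2t)(-2,-3) + K_2e^(4t)(1,2).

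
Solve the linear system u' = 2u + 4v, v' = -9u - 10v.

Coefficient matrix A = [[2, 4], [-9, -10]].
Characteristic polynomial det(A - λI) = λ^2 + 8λ + 16 = 0.
Single eigenvalue λ = -4 with algebraic multiplicity 2.
Eigenvector v = (2,-3); generalized eigenvector w with (A-λI)w=v is (1,-1).
General solution: e^(-4t)[c_1·v + c_2·(t·v + w)].

u(t) = 2c_1e^(-4t) + 2c_2te^(-4t) + c_2e^(-4t), v(t) = -3c_1e^(-4t) - 3c_2te^(-4t) - c_2e^(-4t)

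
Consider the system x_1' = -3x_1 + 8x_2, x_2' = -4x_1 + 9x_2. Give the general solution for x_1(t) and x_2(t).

Coefficient matrix A = [[-3, 8], [-4, 9]].
Characteristic polynomial det(A - λI) = λ^2 - 6λ + 5 = 0.
Eigenvalues λ = 5, 1.
For λ=5: (A-λI) row 1 is [-8, 8], so an eigenvector is (1, 1).
For λ=1: (A-λI) row 1 is [-4, 8], so an eigenvector is (-2, -1).
General solution: c_1e^(5t)(1,1) + c_2e^(t)(-2,-1).

x_1(t) = c_1e^(5t) - 2c_2e^(t), x_2(t) = c_1e^(5t) - c_2e^(t)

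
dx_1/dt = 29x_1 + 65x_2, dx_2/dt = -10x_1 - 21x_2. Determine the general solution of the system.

Coefficient matrix A = [[29, 65], [-10, -21]].
Characteristic polynomial det(A - λI) = λ^2 - 8λ + 41 = 0.
Eigenvalues λ = 4 ± 5i (complex conjugate pair).
For λ=4+5i: an eigenvector is (-2,1) - i(3,-1) = (-2 - 3i, 1 + i).
A real fundamental pair from Re and Im of e^((4+5i)t)v: X_1 = e^(4t)(cos(5t)·(-2,1) + sin(5t)·(3,-1)), X_2 = e^(4t)(sin(5t)·(-2,1) - cos(5t)·(3,-1)).
General solution: C_1X_1 + C_2X_2.

x_1(t) = 3C_1e^(4t)sin(5t) - 2C_1e^(4t)cos(5t) - 2C_2e^(4t)sin(5t) - 3C_2e^(4t)cos(5t), x_2(t) = -C_1e^(4t)sin(5t) + C_1e^(4t)cos(5t) + C_2e^(4t)sin(5t) + C_2e^(4t)cos(5t)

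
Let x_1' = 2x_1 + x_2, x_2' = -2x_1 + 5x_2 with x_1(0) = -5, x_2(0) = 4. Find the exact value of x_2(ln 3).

A = [[2,1],[-2,5]]; eigenvalues λ = 3, 4.
Eigenvectors: (1,1) for λ=3, (-1,-2) for λ=4.
From the initial condition, c_1 = -14, c_2 = -9.
x_2(ln 3) = (-14)(3^3)(1) + (-9)(3^4)(-2) = 1080.

1080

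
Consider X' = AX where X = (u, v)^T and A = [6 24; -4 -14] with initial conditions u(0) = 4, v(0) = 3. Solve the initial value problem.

u(t) = 30e^(-2t) - 26e^(-6t), v(t) = -10e^(-2t) + 13e^(-6t)

Coefficient matrix A = [[6, 24], [-4, -14]].
Characteristic polynomial det(A - λI) = λ^2 + 8λ + 12 = 0.
Eigenvalues λ = -6, -2.
For λ=-6: (A-λI) row 1 is [12, 24], so an eigenvector is (2, -1).
For λ=-2: (A-λI) row 1 is [8, 24], so an eigenvector is (3, -1).
General solution: K_1e^(-6t)(2,-1) + K_2e^(-2t)(3,-1).
Applying u(0)=4, v(0)=3 gives K_1=-13, K_2=10.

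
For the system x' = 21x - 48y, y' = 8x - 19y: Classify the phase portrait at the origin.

saddle

A = [[21,-48],[8,-19]]; det(A-λI) = λ^2 - 2λ - 15.
λ = 5, -3: opposite signs.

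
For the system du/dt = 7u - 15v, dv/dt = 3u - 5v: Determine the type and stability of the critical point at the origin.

A = [[7,-15],[3,-5]]; det(A-λI) = λ^2 - 2λ + 10.
λ = 1 ± 3i: positive real part.

unstable spiral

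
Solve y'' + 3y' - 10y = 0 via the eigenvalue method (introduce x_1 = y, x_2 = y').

y(t) = c_1e^(-5t) + c_2e^(2t)

Let x_1 = y, x_2 = y'. Then x_1' = x_2 and x_2' = 10x_1 - 3x_2.
A = [[0,1],[10,-3]]; det(A-λI) = λ^2 + 3λ - 10.
Eigenvalues λ = -5, 2 with eigenvectors (1,-5), (1,2).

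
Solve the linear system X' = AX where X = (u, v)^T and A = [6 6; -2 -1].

u(t) = -2c_1e^(3t) - 3c_2e^(2t), v(t) = c_1e^(3t) + 2c_2e^(2t)

Coefficient matrix A = [[6, 6], [-2, -1]].
Characteristic polynomial det(A - λI) = λ^2 - 5λ + 6 = 0.
Eigenvalues λ = 3, 2.
For λ=3: (A-λI) row 1 is [3, 6], so an eigenvector is (-2, 1).
For λ=2: (A-λI) row 1 is [4, 6], so an eigenvector is (-3, 2).
General solution: c_1e^(3t)(-2,1) + c_2e^(2t)(-3,2).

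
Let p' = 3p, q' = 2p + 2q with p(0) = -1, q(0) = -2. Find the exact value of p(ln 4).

A = [[3,0],[2,2]]; eigenvalues λ = 3, 2.
Eigenvectors: (1,2) for λ=3, (0,-1) for λ=2.
From the initial condition, c_1 = -1, c_2 = 0.
p(ln 4) = (-1)(4^3)(1) + (0)(4^2)(0) = -64.

-64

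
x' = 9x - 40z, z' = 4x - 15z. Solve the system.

x(t) = 3c_1e^(-3t)sin(4t) + c_1e^(-3t)cos(4t) + c_2e^(-3t)sin(4t) - 3c_2e^(-3t)cos(4t), z(t) = c_1e^(-3t)sin(4t) - c_2e^(-3t)cos(4t)

Coefficient matrix A = [[9, -40], [4, -15]].
Characteristic polynomial det(A - λI) = λ^2 + 6λ + 25 = 0.
Eigenvalues λ = -3 ± 4i (complex conjugate pair).
For λ=-3+4i: an eigenvector is (1,0) - i(3,1) = (1 - 3i, 0 - i).
A real fundamental pair from Re and Im of e^((-3+4i)t)v: X_1 = e^(-3t)(cos(4t)·(1,0) + sin(4t)·(3,1)), X_2 = e^(-3t)(sin(4t)·(1,0) - cos(4t)·(3,1)).
General solution: c_1X_1 + c_2X_2.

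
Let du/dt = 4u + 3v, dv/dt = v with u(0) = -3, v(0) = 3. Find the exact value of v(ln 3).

A = [[4,3],[0,1]]; eigenvalues λ = 4, 1.
Eigenvectors: (1,0) for λ=4, (1,-1) for λ=1.
From the initial condition, c_1 = 0, c_2 = -3.
v(ln 3) = (0)(3^4)(0) + (-3)(3^1)(-1) = 9.

9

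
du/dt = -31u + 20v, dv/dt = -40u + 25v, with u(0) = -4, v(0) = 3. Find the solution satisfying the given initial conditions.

Coefficient matrix A = [[-31, 20], [-40, 25]].
Characteristic polynomial det(A - λI) = λ^2 + 6λ + 25 = 0.
Eigenvalues λ = -3 ± 4i (complex conjugate pair).
For λ=-3+4i: an eigenvector is (-1,-1) - i(2,3) = (-1 - 2i, -1 - 3i).
A real fundamental pair from Re and Im of e^((-3+4i)t)v: X_1 = e^(-3t)(cos(4t)·(-1,-1) + sin(4t)·(2,3)), X_2 = e^(-3t)(sin(4t)·(-1,-1) - cos(4t)·(2,3)).
General solution: c_1X_1 + c_2X_2.
Applying u(0)=-4, v(0)=3 gives c_1=18, c_2=-7.

u(t) = 43e^(-3t)sin(4t) - 4e^(-3t)cos(4t), v(t) = 61e^(-3t)sin(4t) + 3e^(-3t)cos(4t)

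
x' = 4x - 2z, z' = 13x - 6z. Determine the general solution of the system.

x(t) = K_1e^(-t)sin(t) - K_1e^(-t)cos(t) - K_2e^(-t)sin(t) - K_2e^(-t)cos(t), z(t) = 2K_1e^(-t)sin(t) - 3K_1e^(-t)cos(t) - 3K_2e^(-t)sin(t) - 2K_2e^(-t)cos(t)

Coefficient matrix A = [[4, -2], [13, -6]].
Characteristic polynomial det(A - λI) = λ^2 + 2λ + 2 = 0.
Eigenvalues λ = -1 ± i (complex conjugate pair).
For λ=-1+i: an eigenvector is (-1,-3) - i(1,2) = (-1 - i, -3 - 2i).
A real fundamental pair from Re and Im of e^((-1+i)t)v: X_1 = e^(-t)(cos(t)·(-1,-3) + sin(t)·(1,2)), X_2 = e^(-t)(sin(t)·(-1,-3) - cos(t)·(1,2)).
General solution: K_1X_1 + K_2X_2.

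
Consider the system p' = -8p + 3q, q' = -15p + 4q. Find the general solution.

Coefficient matrix A = [[-8, 3], [-15, 4]].
Characteristic polynomial det(A - λI) = λ^2 + 4λ + 13 = 0.
Eigenvalues λ = -2 ± 3i (complex conjugate pair).
For λ=-2+3i: an eigenvector is (1,2) - i(0,-1) = (1, 2 + i).
A real fundamental pair from Re and Im of e^((-2+3i)t)v: X_1 = e^(-2t)(cos(3t)·(1,2) + sin(3t)·(0,-1)), X_2 = e^(-2t)(sin(3t)·(1,2) - cos(3t)·(0,-1)).
General solution: c_1X_1 + c_2X_2.

p(t) = c_1e^(-2t)cos(3t) + c_2e^(-2t)sin(3t), q(t) = -c_1e^(-2t)sin(3t) + 2c_1e^(-2t)cos(3t) + 2c_2e^(-2t)sin(3t) + c_2e^(-2t)cos(3t)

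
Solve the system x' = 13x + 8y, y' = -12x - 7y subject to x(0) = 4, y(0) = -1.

Coefficient matrix A = [[13, 8], [-12, -7]].
Characteristic polynomial det(A - λI) = λ^2 - 6λ + 5 = 0.
Eigenvalues λ = 1, 5.
For λ=1: (A-λI) row 1 is [12, 8], so an eigenvector is (-2, 3).
For λ=5: (A-λI) row 1 is [8, 8], so an eigenvector is (1, -1).
General solution: C_1e^(t)(-2,3) + C_2e^(5t)(1,-1).
Applying x(0)=4, y(0)=-1 gives C_1=3, C_2=10.

x(t) = 10e^(5t) - 6e^(t), y(t) = -10e^(5t) + 9e^(t)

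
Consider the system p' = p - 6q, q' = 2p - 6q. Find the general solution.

p(t) = 3c_1e^(-3t) - 2c_2e^(-2t), q(t) = 2c_1e^(-3t) - c_2e^(-2t)

Coefficient matrix A = [[1, -6], [2, -6]].
Characteristic polynomial det(A - λI) = λ^2 + 5λ + 6 = 0.
Eigenvalues λ = -3, -2.
For λ=-3: (A-λI) row 1 is [4, -6], so an eigenvector is (3, 2).
For λ=-2: (A-λI) row 1 is [3, -6], so an eigenvector is (-2, -1).
General solution: c_1e^(-3t)(3,2) + c_2e^(-2t)(-2,-1).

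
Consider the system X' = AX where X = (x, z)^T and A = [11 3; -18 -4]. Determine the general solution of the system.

x(t) = c_1e^(5t) - c_2e^(2t), z(t) = -2c_1e^(5t) + 3c_2e^(2t)

Coefficient matrix A = [[11, 3], [-18, -4]].
Characteristic polynomial det(A - λI) = λ^2 - 7λ + 10 = 0.
Eigenvalues λ = 5, 2.
For λ=5: (A-λI) row 1 is [6, 3], so an eigenvector is (1, -2).
For λ=2: (A-λI) row 1 is [9, 3], so an eigenvector is (-1, 3).
General solution: c_1e^(5t)(1,-2) + c_2e^(2t)(-1,3).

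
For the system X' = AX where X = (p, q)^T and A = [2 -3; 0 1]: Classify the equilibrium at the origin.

A = [[2,-3],[0,1]]; det(A-λI) = λ^2 - 3λ + 2.
λ = 1, 2: both positive.

unstable node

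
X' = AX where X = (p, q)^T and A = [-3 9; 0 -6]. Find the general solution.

p(t) = -3K_1e^(-6t) + K_2e^(-3t), q(t) = K_1e^(-6t)

Coefficient matrix A = [[-3, 9], [0, -6]].
Characteristic polynomial det(A - λI) = λ^2 + 9λ + 18 = 0.
Eigenvalues λ = -6, -3.
For λ=-6: (A-λI) row 1 is [3, 9], so an eigenvector is (-3, 1).
For λ=-3: (A-λI) row 1 is [0, 9], so an eigenvector is (1, 0).
General solution: K_1e^(-6t)(-3,1) + K_2e^(-3t)(1,0).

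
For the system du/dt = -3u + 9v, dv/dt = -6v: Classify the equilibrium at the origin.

stable node

A = [[-3,9],[0,-6]]; det(A-λI) = λ^2 + 9λ + 18.
λ = -6, -3: both negative.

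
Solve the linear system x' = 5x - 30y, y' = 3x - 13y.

x(t) = 3c_1e^(-4t)sin(3t) + c_1e^(-4t)cos(3t) + c_2e^(-4t)sin(3t) - 3c_2e^(-4t)cos(3t), y(t) = c_1e^(-4t)sin(3t) - c_2e^(-4t)cos(3t)

Coefficient matrix A = [[5, -30], [3, -13]].
Characteristic polynomial det(A - λI) = λ^2 + 8λ + 25 = 0.
Eigenvalues λ = -4 ± 3i (complex conjugate pair).
For λ=-4+3i: an eigenvector is (1,0) - i(3,1) = (1 - 3i, 0 - i).
A real fundamental pair from Re and Im of e^((-4+3i)t)v: X_1 = e^(-4t)(cos(3t)·(1,0) + sin(3t)·(3,1)), X_2 = e^(-4t)(sin(3t)·(1,0) - cos(3t)·(3,1)).
General solution: c_1X_1 + c_2X_2.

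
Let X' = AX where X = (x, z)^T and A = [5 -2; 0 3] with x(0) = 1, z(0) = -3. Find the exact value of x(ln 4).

A = [[5,-2],[0,3]]; eigenvalues λ = 3, 5.
Eigenvectors: (-1,-1) for λ=3, (1,0) for λ=5.
From the initial condition, c_1 = 3, c_2 = 4.
x(ln 4) = (3)(4^3)(-1) + (4)(4^5)(1) = 3904.

3904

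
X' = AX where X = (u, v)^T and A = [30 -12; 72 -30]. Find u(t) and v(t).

u(t) = K_1e^(-6t) - K_2e^(6t), v(t) = 3K_1e^(-6t) - 2K_2e^(6t)

Coefficient matrix A = [[30, -12], [72, -30]].
Characteristic polynomial det(A - λI) = λ^2 - 36 = 0.
Eigenvalues λ = -6, 6.
For λ=-6: (A-λI) row 1 is [36, -12], so an eigenvector is (1, 3).
For λ=6: (A-λI) row 1 is [24, -12], so an eigenvector is (-1, -2).
General solution: K_1e^(-6t)(1,3) + K_2e^(6t)(-1,-2).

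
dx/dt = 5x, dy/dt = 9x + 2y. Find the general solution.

Coefficient matrix A = [[5, 0], [9, 2]].
Characteristic polynomial det(A - λI) = λ^2 - 7λ + 10 = 0.
Eigenvalues λ = 5, 2.
For λ=5: (A-λI) row 2 is [9, -3], so an eigenvector is (-1, -3).
For λ=2: (A-λI) row 1 is [3, 0], so an eigenvector is (0, 1).
General solution: C_1e^(5t)(-1,-3) + C_2e^(2t)(0,1).

x(t) = -C_1e^(5t), y(t) = -3C_1e^(5t) + C_2e^(2t)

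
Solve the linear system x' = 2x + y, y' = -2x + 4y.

Coefficient matrix A = [[2, 1], [-2, 4]].
Characteristic polynomial det(A - λI) = λ^2 - 6λ + 10 = 0.
Eigenvalues λ = 3 ± i (complex conjugate pair).
For λ=3+i: an eigenvector is (-1,-1) - i(0,1) = (-1, -1 - i).
A real fundamental pair from Re and Im of e^((3+i)t)v: X_1 = e^(3t)(cos(t)·(-1,-1) + sin(t)·(0,1)), X_2 = e^(3t)(sin(t)·(-1,-1) - cos(t)·(0,1)).
General solution: K_1X_1 + K_2X_2.

x(t) = -K_1e^(3t)cos(t) - K_2e^(3t)sin(t), y(t) = K_1e^(3t)sin(t) - K_1e^(3t)cos(t) - K_2e^(3t)sin(t) - K_2e^(3t)cos(t)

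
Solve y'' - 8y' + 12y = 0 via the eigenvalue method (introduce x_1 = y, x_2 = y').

Let x_1 = y, x_2 = y'. Then x_1' = x_2 and x_2' = -12x_1 + 8x_2.
A = [[0,1],[-12,8]]; det(A-λI) = λ^2 - 8λ + 12.
Eigenvalues λ = 2, 6 with eigenvectors (1,2), (1,6).

y(t) = C_1e^(2t) + C_2e^(6t)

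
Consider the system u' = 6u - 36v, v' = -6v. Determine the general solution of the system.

Coefficient matrix A = [[6, -36], [0, -6]].
Characteristic polynomial det(A - λI) = λ^2 - 36 = 0.
Eigenvalues λ = 6, -6.
For λ=6: (A-λI) row 1 is [0, -36], so an eigenvector is (1, 0).
For λ=-6: (A-λI) row 1 is [12, -36], so an eigenvector is (3, 1).
General solution: c_1e^(6t)(1,0) + c_2e^(-6t)(3,1).

u(t) = c_1e^(6t) + 3c_2e^(-6t), v(t) = c_2e^(-6t)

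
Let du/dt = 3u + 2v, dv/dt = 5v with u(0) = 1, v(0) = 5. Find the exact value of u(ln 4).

4864

A = [[3,2],[0,5]]; eigenvalues λ = 5, 3.
Eigenvectors: (-1,-1) for λ=5, (1,0) for λ=3.
From the initial condition, c_1 = -5, c_2 = -4.
u(ln 4) = (-5)(4^5)(-1) + (-4)(4^3)(1) = 4864.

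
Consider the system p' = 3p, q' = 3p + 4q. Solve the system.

Coefficient matrix A = [[3, 0], [3, 4]].
Characteristic polynomial det(A - λI) = λ^2 - 7λ + 12 = 0.
Eigenvalues λ = 3, 4.
For λ=3: (A-λI) row 2 is [3, 1], so an eigenvector is (-1, 3).
For λ=4: (A-λI) row 1 is [-1, 0], so an eigenvector is (0, 1).
General solution: C_1e^(3t)(-1,3) + C_2e^(4t)(0,1).

p(t) = -C_1e^(3t), q(t) = 3C_1e^(3t) + C_2e^(4t)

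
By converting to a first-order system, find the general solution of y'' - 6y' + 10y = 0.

Let x_1 = y, x_2 = y'. Then x_1' = x_2 and x_2' = -10x_1 + 6x_2.
A = [[0,1],[-10,6]]; det(A-λI) = λ^2 - 6λ + 10.
Eigenvalues λ = 3 ± i.

y(t) = C_1e^(3t)cos(t) + C_2e^(3t)sin(t)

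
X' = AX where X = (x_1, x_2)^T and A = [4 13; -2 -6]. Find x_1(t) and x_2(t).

x_1(t) = 2c_1e^(-t)sin(t) + 3c_1e^(-t)cos(t) + 3c_2e^(-t)sin(t) - 2c_2e^(-t)cos(t), x_2(t) = -c_1e^(-t)sin(t) - c_1e^(-t)cos(t) - c_2e^(-t)sin(t) + c_2e^(-t)cos(t)

Coefficient matrix A = [[4, 13], [-2, -6]].
Characteristic polynomial det(A - λI) = λ^2 + 2λ + 2 = 0.
Eigenvalues λ = -1 ± i (complex conjugate pair).
For λ=-1+i: an eigenvector is (3,-1) - i(2,-1) = (3 - 2i, -1 + i).
A real fundamental pair from Re and Im of e^((-1+i)t)v: X_1 = e^(-t)(cos(t)·(3,-1) + sin(t)·(2,-1)), X_2 = e^(-t)(sin(t)·(3,-1) - cos(t)·(2,-1)).
General solution: c_1X_1 + c_2X_2.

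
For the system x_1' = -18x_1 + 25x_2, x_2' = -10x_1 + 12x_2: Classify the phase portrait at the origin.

A = [[-18,25],[-10,12]]; det(A-λI) = λ^2 + 6λ + 34.
λ = -3 ± 5i: negative real part.

stable spiral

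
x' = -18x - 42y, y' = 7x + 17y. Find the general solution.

x(t) = 3c_1e^(-4t) + 2c_2e^(3t), y(t) = -c_1e^(-4t) - c_2e^(3t)

Coefficient matrix A = [[-18, -42], [7, 17]].
Characteristic polynomial det(A - λI) = λ^2 + λ - 12 = 0.
Eigenvalues λ = -4, 3.
For λ=-4: (A-λI) row 1 is [-14, -42], so an eigenvector is (3, -1).
For λ=3: (A-λI) row 1 is [-21, -42], so an eigenvector is (2, -1).
General solution: c_1e^(-4t)(3,-1) + c_2e^(3t)(2,-1).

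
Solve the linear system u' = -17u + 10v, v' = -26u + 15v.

u(t) = K_1e^(-t)sin(2t) - 2K_1e^(-t)cos(2t) - 2K_2e^(-t)sin(2t) - K_2e^(-t)cos(2t), v(t) = 2K_1e^(-t)sin(2t) - 3K_1e^(-t)cos(2t) - 3K_2e^(-t)sin(2t) - 2K_2e^(-t)cos(2t)

Coefficient matrix A = [[-17, 10], [-26, 15]].
Characteristic polynomial det(A - λI) = λ^2 + 2λ + 5 = 0.
Eigenvalues λ = -1 ± 2i (complex conjugate pair).
For λ=-1+2i: an eigenvector is (-2,-3) - i(1,2) = (-2 - i, -3 - 2i).
A real fundamental pair from Re and Im of e^((-1+2i)t)v: X_1 = e^(-t)(cos(2t)·(-2,-3) + sin(2t)·(1,2)), X_2 = e^(-t)(sin(2t)·(-2,-3) - cos(2t)·(1,2)).
General solution: K_1X_1 + K_2X_2.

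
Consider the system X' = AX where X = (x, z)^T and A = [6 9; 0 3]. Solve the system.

Coefficient matrix A = [[6, 9], [0, 3]].
Characteristic polynomial det(A - λI) = λ^2 - 9λ + 18 = 0.
Eigenvalues λ = 3, 6.
For λ=3: (A-λI) row 1 is [3, 9], so an eigenvector is (3, -1).
For λ=6: (A-λI) row 1 is [0, 9], so an eigenvector is (-1, 0).
General solution: C_1e^(3t)(3,-1) + C_2e^(6t)(-1,0).

x(t) = 3C_1e^(3t) - C_2e^(6t), z(t) = -C_1e^(3t)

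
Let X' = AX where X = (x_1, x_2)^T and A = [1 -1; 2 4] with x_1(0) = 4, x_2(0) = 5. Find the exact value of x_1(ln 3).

-126

A = [[1,-1],[2,4]]; eigenvalues λ = 3, 2.
Eigenvectors: (1,-2) for λ=3, (-1,1) for λ=2.
From the initial condition, c_1 = -9, c_2 = -13.
x_1(ln 3) = (-9)(3^3)(1) + (-13)(3^2)(-1) = -126.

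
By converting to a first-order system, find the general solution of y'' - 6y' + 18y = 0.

y(t) = c_1e^(3t)cos(3t) + c_2e^(3t)sin(3t)

Let x_1 = y, x_2 = y'. Then x_1' = x_2 and x_2' = -18x_1 + 6x_2.
A = [[0,1],[-18,6]]; det(A-λI) = λ^2 - 6λ + 18.
Eigenvalues λ = 3 ± 3i.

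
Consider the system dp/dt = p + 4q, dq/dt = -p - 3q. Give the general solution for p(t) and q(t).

Coefficient matrix A = [[1, 4], [-1, -3]].
Characteristic polynomial det(A - λI) = λ^2 + 2λ + 1 = 0.
Single eigenvalue λ = -1 with algebraic multiplicity 2.
Eigenvector v = (-2,1); generalized eigenvector w with (A-λI)w=v is (1,-1).
General solution: e^(-t)[C_1·v + C_2·(t·v + w)].

p(t) = -2C_1e^(-t) - 2C_2te^(-t) + C_2e^(-t), q(t) = C_1e^(-t) + C_2te^(-t) - C_2e^(-t)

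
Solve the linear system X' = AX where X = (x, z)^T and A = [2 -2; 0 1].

x(t) = 2C_1e^(t) - C_2e^(2t), z(t) = C_1e^(t)

Coefficient matrix A = [[2, -2], [0, 1]].
Characteristic polynomial det(A - λI) = λ^2 - 3λ + 2 = 0.
Eigenvalues λ = 1, 2.
For λ=1: (A-λI) row 1 is [1, -2], so an eigenvector is (2, 1).
For λ=2: (A-λI) row 1 is [0, -2], so an eigenvector is (-1, 0).
General solution: C_1e^(t)(2,1) + C_2e^(2t)(-1,0).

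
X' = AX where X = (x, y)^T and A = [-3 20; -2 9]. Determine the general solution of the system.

x(t) = 3K_1e^(3t)sin(2t) - K_1e^(3t)cos(2t) - K_2e^(3t)sin(2t) - 3K_2e^(3t)cos(2t), y(t) = K_1e^(3t)sin(2t) - K_2e^(3t)cos(2t)

Coefficient matrix A = [[-3, 20], [-2, 9]].
Characteristic polynomial det(A - λI) = λ^2 - 6λ + 13 = 0.
Eigenvalues λ = 3 ± 2i (complex conjugate pair).
For λ=3+2i: an eigenvector is (-1,0) - i(3,1) = (-1 - 3i, 0 - i).
A real fundamental pair from Re and Im of e^((3+2i)t)v: X_1 = e^(3t)(cos(2t)·(-1,0) + sin(2t)·(3,1)), X_2 = e^(3t)(sin(2t)·(-1,0) - cos(2t)·(3,1)).
General solution: K_1X_1 + K_2X_2.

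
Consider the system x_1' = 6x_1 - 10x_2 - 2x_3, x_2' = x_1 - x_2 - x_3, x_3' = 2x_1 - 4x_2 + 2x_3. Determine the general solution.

Coefficient matrix A = [[6, -10, -2], [1, -1, -1], [2, -4, 2]].
det(A - λI) = 0 gives eigenvalues λ = 2, 1, 4.
For λ=2: eigenvector (2,1,-1).
For λ=1: eigenvector (2,1,0).
For λ=4: eigenvector (1,0,1).
General solution: c_1e^(2t)(2,1,-1) + c_2e^(t)(2,1,0) + c_3e^(4t)(1,0,1).

x_1(t) = 2c_1e^(2t) + 2c_2e^(t) + c_3e^(4t), x_2(t) = c_1e^(2t) + c_2e^(t), x_3(t) = -c_1e^(2t) + c_3e^(4t)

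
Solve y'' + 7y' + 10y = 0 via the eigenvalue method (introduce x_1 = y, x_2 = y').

y(t) = c_1e^(-5t) + c_2e^(-2t)

Let x_1 = y, x_2 = y'. Then x_1' = x_2 and x_2' = -10x_1 - 7x_2.
A = [[0,1],[-10,-7]]; det(A-λI) = λ^2 + 7λ + 10.
Eigenvalues λ = -5, -2 with eigenvectors (1,-5), (1,-2).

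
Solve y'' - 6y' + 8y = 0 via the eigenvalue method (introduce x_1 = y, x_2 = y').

Let x_1 = y, x_2 = y'. Then x_1' = x_2 and x_2' = -8x_1 + 6x_2.
A = [[0,1],[-8,6]]; det(A-λI) = λ^2 - 6λ + 8.
Eigenvalues λ = 4, 2 with eigenvectors (1,4), (1,2).

y(t) = c_1e^(4t) + c_2e^(2t)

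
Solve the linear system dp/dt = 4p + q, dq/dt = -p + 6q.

Coefficient matrix A = [[4, 1], [-1, 6]].
Characteristic polynomial det(A - λI) = λ^2 - 10λ + 25 = 0.
Single eigenvalue λ = 5 with algebraic multiplicity 2.
Eigenvector v = (1,1); generalized eigenvector w with (A-λI)w=v is (-3,-2).
General solution: e^(5t)[K_1·v + K_2·(t·v + w)].

p(t) = K_1e^(5t) + K_2te^(5t) - 3K_2e^(5t), q(t) = K_1e^(5t) + K_2te^(5t) - 2K_2e^(5t)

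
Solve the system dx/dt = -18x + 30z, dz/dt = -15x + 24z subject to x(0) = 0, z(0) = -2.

x(t) = -20e^(3t)sin(3t), z(t) = -14e^(3t)sin(3t) - 2e^(3t)cos(3t)

Coefficient matrix A = [[-18, 30], [-15, 24]].
Characteristic polynomial det(A - λI) = λ^2 - 6λ + 18 = 0.
Eigenvalues λ = 3 ± 3i (complex conjugate pair).
For λ=3+3i: an eigenvector is (-1,-1) - i(-3,-2) = (-1 + 3i, -1 + 2i).
A real fundamental pair from Re and Im of e^((3+3i)t)v: X_1 = e^(3t)(cos(3t)·(-1,-1) + sin(3t)·(-3,-2)), X_2 = e^(3t)(sin(3t)·(-1,-1) - cos(3t)·(-3,-2)).
General solution: K_1X_1 + K_2X_2.
Applying x(0)=0, z(0)=-2 gives K_1=6, K_2=2.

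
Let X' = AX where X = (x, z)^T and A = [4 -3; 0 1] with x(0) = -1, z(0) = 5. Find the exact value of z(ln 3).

15

A = [[4,-3],[0,1]]; eigenvalues λ = 4, 1.
Eigenvectors: (1,0) for λ=4, (-1,-1) for λ=1.
From the initial condition, c_1 = -6, c_2 = -5.
z(ln 3) = (-6)(3^4)(0) + (-5)(3^1)(-1) = 15.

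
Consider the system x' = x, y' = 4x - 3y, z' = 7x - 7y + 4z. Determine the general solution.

Coefficient matrix A = [[1, 0, 0], [4, -3, 0], [7, -7, 4]].
det(A - λI) = 0 gives eigenvalues λ = 1, -3, 4.
For λ=1: eigenvector (1,1,0).
For λ=-3: eigenvector (0,1,1).
For λ=4: eigenvector (0,0,1).
General solution: C_1e^(t)(1,1,0) + C_2e^(-3t)(0,1,1) + C_3e^(4t)(0,0,1).

x(t) = C_1e^(t), y(t) = C_1e^(t) + C_2e^(-3t), z(t) = C_2e^(-3t) + C_3e^(4t)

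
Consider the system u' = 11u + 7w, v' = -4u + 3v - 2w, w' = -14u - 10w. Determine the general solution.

Coefficient matrix A = [[11, 0, 7], [-4, 3, -2], [-14, 0, -10]].
det(A - λI) = 0 gives eigenvalues λ = 4, 3, -3.
For λ=4: eigenvector (1,-2,-1).
For λ=3: eigenvector (0,1,0).
For λ=-3: eigenvector (1,0,-2).
General solution: C_1e^(4t)(1,-2,-1) + C_2e^(3t)(0,1,0) + C_3e^(-3t)(1,0,-2).

u(t) = C_1e^(4t) + C_3e^(-3t), v(t) = -2C_1e^(4t) + C_2e^(3t), w(t) = -C_1e^(4t) - 2C_3e^(-3t)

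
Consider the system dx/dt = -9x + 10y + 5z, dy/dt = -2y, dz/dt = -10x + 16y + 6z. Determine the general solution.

x(t) = K_1e^(-4t) - K_3e^(t), y(t) = K_2e^(-2t), z(t) = K_1e^(-4t) - 2K_2e^(-2t) - 2K_3e^(t)

Coefficient matrix A = [[-9, 10, 5], [0, -2, 0], [-10, 16, 6]].
det(A - λI) = 0 gives eigenvalues λ = -4, -2, 1.
For λ=-4: eigenvector (1,0,1).
For λ=-2: eigenvector (0,1,-2).
For λ=1: eigenvector (-1,0,-2).
General solution: K_1e^(-4t)(1,0,1) + K_2e^(-2t)(0,1,-2) + K_3e^(t)(-1,0,-2).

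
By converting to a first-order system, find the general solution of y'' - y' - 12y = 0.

y(t) = K_1e^(4t) + K_2e^(-3t)

Let x_1 = y, x_2 = y'. Then x_1' = x_2 and x_2' = 12x_1 + x_2.
A = [[0,1],[12,1]]; det(A-λI) = λ^2 - λ - 12.
Eigenvalues λ = 4, -3 with eigenvectors (1,4), (1,-3).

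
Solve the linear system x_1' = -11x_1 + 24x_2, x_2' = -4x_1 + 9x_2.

Coefficient matrix A = [[-11, 24], [-4, 9]].
Characteristic polynomial det(A - λI) = λ^2 + 2λ - 3 = 0.
Eigenvalues λ = 1, -3.
For λ=1: (A-λI) row 1 is [-12, 24], so an eigenvector is (2, 1).
For λ=-3: (A-λI) row 1 is [-8, 24], so an eigenvector is (3, 1).
General solution: c_1e^(t)(2,1) + c_2e^(-3t)(3,1).

x_1(t) = 2c_1e^(t) + 3c_2e^(-3t), x_2(t) = c_1e^(t) + c_2e^(-3t)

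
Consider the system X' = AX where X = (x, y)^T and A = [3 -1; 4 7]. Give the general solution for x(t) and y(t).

x(t) = K_1e^(5t) + K_2te^(5t) - K_2e^(5t), y(t) = -2K_1e^(5t) - 2K_2te^(5t) + K_2e^(5t)

Coefficient matrix A = [[3, -1], [4, 7]].
Characteristic polynomial det(A - λI) = λ^2 - 10λ + 25 = 0.
Single eigenvalue λ = 5 with algebraic multiplicity 2.
Eigenvector v = (1,-2); generalized eigenvector w with (A-λI)w=v is (-1,1).
General solution: e^(5t)[K_1·v + K_2·(t·v + w)].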